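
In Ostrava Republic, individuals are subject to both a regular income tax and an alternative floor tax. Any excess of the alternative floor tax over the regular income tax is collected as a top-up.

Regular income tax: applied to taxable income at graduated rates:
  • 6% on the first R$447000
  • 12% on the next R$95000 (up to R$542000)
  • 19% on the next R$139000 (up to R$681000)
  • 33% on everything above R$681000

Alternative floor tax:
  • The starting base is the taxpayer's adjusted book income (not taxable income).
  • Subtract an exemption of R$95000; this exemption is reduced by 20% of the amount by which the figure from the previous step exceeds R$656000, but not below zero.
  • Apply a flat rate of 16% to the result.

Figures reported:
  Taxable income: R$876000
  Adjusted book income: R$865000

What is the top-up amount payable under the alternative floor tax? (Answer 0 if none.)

R$908

Regular income tax:
  R$447000 × 6% = R$26820
  R$95000 × 12% = R$11400
  R$139000 × 19% = R$26410
  R$195000 × 33% = R$64350
  → R$128980

Alternative floor tax:
  Base (adjusted book income): R$865000
  Exemption: R$95000 − 20% × (R$865000 − R$656000) = R$95000 − R$41800 = R$53200
  Base: R$865000 − R$53200 = R$811800
  R$811800 × 16% = R$129888

Excess of alternative floor tax over regular income tax: R$129888 − R$128980 = R$908.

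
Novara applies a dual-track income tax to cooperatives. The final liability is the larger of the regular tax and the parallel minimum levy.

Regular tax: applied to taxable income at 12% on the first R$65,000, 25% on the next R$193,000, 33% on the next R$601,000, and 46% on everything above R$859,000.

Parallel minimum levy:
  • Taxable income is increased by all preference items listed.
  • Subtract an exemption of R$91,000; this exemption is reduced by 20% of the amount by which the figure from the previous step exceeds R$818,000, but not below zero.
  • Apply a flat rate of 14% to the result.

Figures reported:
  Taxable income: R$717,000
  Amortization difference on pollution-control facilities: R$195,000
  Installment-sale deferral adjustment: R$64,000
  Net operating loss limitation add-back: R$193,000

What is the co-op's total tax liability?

Regular tax:
  R$65,000 × 12% = R$7,800
  R$193,000 × 25% = R$48,250
  R$459,000 × 33% = R$151,470
  → R$207,520

Parallel minimum levy:
  Adjusted income: R$717,000 + R$195,000 + R$64,000 + R$193,000 = R$1,169,000
  Exemption: R$91,000 − 20% × (R$1,169,000 − R$818,000) = R$91,000 − R$70,200 = R$20,800
  Base: R$1,169,000 − R$20,800 = R$1,148,200
  R$1,148,200 × 14% = R$160,748

R$207,520 > R$160,748, so the regular tax governs.

R$207,520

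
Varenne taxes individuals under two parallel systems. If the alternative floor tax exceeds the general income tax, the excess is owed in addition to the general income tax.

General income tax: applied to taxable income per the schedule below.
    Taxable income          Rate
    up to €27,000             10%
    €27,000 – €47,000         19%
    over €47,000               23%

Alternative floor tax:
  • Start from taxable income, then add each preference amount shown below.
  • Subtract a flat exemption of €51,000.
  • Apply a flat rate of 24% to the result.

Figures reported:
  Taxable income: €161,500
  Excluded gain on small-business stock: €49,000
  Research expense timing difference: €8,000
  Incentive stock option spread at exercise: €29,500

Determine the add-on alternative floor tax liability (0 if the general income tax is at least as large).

€14,445

Alternative floor tax:
  Adjusted income: €161,500 + €49,000 + €8,000 + €29,500 = €248,000
  Less exemption €51,000 → base €197,000
  €197,000 × 24% = €47,280

General income tax:
  €27,000 × 10% = €2,700
  €20,000 × 19% = €3,800
  €114,500 × 23% = €26,335
  → €32,835

Excess of alternative floor tax over general income tax: €47,280 − €32,835 = €14,445.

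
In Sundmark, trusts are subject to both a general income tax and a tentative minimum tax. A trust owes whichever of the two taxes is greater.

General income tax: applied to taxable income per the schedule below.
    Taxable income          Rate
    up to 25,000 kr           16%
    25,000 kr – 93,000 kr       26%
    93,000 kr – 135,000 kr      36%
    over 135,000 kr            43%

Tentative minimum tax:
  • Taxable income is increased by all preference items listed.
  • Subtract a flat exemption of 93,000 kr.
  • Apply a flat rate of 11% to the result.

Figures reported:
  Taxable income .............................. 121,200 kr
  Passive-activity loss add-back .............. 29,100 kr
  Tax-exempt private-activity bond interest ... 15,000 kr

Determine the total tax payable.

General income tax:
  25,000 kr × 16% = 4,000 kr
  68,000 kr × 26% = 17,680 kr
  28,200 kr × 36% = 10,152 kr
  → 31,832 kr

Tentative minimum tax:
  Adjusted income: 121,200 kr + 29,100 kr + 15,000 kr = 165,300 kr
  Less exemption 93,000 kr → base 72,300 kr
  72,300 kr × 11% = 7,953 kr

31,832 kr > 7,953 kr, so the general income tax governs.

31,832 kr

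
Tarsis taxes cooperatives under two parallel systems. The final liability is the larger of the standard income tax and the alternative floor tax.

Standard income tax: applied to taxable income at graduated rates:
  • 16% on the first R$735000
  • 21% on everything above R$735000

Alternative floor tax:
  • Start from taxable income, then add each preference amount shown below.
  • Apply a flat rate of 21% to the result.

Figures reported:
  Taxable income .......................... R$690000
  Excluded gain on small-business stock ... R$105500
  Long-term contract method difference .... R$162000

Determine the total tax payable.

R$201075

Alternative floor tax:
  Adjusted income: R$690000 + R$105500 + R$162000 = R$957500
  R$957500 × 21% = R$201075

Standard income tax:
  R$690000 × 16% = R$110400

R$201075 > R$110400, so the alternative floor tax is the binding amount.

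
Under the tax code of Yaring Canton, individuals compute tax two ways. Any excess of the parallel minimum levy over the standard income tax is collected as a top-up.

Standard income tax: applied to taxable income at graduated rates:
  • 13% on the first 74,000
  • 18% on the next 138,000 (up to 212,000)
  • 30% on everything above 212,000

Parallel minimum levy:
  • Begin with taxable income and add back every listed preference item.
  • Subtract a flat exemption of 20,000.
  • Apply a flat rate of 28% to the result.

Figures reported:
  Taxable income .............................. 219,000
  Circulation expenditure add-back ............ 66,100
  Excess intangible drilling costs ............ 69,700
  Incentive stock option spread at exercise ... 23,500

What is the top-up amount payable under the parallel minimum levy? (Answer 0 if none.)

Standard income tax:
  74,000 × 13% = 9,620
  138,000 × 18% = 24,840
  7,000 × 30% = 2,100
  → 36,560

Parallel minimum levy:
  Adjusted income: 219,000 + 66,100 + 69,700 + 23,500 = 378,300
  Less exemption 20,000 → base 358,300
  358,300 × 28% = 100,324

Excess of parallel minimum levy over standard income tax: 100,324 − 36,560 = 63,764.

63,764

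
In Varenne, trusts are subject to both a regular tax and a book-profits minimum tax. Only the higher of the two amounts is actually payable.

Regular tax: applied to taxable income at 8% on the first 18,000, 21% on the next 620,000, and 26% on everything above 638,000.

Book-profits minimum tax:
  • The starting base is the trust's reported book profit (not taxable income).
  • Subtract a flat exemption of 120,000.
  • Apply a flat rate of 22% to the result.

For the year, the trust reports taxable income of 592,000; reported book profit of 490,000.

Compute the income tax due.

Regular tax:
  18,000 × 8% = 1,440
  574,000 × 21% = 120,540
  → 121,980

Book-profits minimum tax:
  Base (reported book profit): 490,000
  Less exemption 120,000 → base 370,000
  370,000 × 22% = 81,400

121,980 > 81,400, so the regular tax governs.

121,980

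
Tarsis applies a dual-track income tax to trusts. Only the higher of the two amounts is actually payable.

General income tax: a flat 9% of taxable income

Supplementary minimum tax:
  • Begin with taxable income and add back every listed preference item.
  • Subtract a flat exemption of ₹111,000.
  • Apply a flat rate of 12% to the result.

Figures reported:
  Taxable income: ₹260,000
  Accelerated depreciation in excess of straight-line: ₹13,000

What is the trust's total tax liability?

Supplementary minimum tax:
  Adjusted income: ₹260,000 + ₹13,000 = ₹273,000
  Less exemption ₹111,000 → base ₹162,000
  ₹162,000 × 12% = ₹19,440

General income tax:
  ₹260,000 × 9% = ₹23,400

₹23,400 > ₹19,440, so the general income tax governs.

₹23,400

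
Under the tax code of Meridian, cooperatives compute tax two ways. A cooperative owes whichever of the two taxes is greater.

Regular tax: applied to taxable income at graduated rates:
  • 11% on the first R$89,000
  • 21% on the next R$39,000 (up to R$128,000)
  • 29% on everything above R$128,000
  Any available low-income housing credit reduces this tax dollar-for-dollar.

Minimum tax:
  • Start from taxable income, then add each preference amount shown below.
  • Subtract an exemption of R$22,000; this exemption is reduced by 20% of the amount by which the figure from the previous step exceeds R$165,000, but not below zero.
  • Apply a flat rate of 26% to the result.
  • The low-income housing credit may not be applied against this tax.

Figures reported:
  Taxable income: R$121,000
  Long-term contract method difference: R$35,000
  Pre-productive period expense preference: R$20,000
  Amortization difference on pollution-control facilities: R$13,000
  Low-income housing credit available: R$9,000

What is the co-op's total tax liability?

R$44,668

Regular tax:
  R$89,000 × 11% = R$9,790
  R$32,000 × 21% = R$6,720
  → R$16,510
  Less low-income housing credit R$9,000 → R$7,510

Minimum tax:
  Adjusted income: R$121,000 + R$35,000 + R$20,000 + R$13,000 = R$189,000
  Exemption: R$22,000 − 20% × (R$189,000 − R$165,000) = R$22,000 − R$4,800 = R$17,200
  Base: R$189,000 − R$17,200 = R$171,800
  R$171,800 × 26% = R$44,668

R$44,668 > R$7,510, so the minimum tax is the binding amount.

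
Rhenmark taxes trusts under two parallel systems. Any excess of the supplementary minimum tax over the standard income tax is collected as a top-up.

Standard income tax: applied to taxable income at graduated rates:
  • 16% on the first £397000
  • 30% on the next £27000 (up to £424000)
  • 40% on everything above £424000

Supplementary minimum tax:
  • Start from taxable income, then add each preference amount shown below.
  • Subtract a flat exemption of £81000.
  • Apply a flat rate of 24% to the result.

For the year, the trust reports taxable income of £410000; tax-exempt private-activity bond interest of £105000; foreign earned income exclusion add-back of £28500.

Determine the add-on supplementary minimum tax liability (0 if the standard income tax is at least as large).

£43580

Supplementary minimum tax:
  Adjusted income: £410000 + £105000 + £28500 = £543500
  Less exemption £81000 → base £462500
  £462500 × 24% = £111000

Standard income tax:
  £397000 × 16% = £63520
  £13000 × 30% = £3900
  → £67420

Excess of supplementary minimum tax over standard income tax: £111000 − £67420 = £43580.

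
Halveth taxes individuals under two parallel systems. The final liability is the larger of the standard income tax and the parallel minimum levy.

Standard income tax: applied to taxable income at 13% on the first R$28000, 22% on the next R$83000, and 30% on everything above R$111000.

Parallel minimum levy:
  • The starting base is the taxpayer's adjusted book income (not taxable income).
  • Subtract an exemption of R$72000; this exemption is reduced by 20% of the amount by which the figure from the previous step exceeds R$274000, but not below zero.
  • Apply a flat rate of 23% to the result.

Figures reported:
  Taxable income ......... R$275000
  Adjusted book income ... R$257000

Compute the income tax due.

R$71100

Standard income tax:
  R$28000 × 13% = R$3640
  R$83000 × 22% = R$18260
  R$164000 × 30% = R$49200
  → R$71100

Parallel minimum levy:
  Base (adjusted book income): R$257000
  Exemption: R$257000 ≤ R$274000, so full R$72000 applies
  Base: R$257000 − R$72000 = R$185000
  R$185000 × 23% = R$42550

R$71100 > R$42550, so the standard income tax governs.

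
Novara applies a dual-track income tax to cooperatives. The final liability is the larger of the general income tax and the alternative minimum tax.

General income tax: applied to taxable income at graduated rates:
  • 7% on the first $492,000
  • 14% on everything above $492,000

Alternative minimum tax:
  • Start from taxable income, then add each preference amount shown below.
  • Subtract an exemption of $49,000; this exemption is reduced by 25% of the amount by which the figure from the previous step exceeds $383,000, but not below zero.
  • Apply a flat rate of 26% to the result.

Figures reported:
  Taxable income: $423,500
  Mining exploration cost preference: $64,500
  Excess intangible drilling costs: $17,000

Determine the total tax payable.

General income tax:
  $423,500 × 7% = $29,645

Alternative minimum tax:
  Adjusted income: $423,500 + $64,500 + $17,000 = $505,000
  Exemption: $49,000 − 25% × ($505,000 − $383,000) = $49,000 − $30,500 = $18,500
  Base: $505,000 − $18,500 = $486,500
  $486,500 × 26% = $126,490

$126,490 > $29,645, so the alternative minimum tax is the binding amount.

$126,490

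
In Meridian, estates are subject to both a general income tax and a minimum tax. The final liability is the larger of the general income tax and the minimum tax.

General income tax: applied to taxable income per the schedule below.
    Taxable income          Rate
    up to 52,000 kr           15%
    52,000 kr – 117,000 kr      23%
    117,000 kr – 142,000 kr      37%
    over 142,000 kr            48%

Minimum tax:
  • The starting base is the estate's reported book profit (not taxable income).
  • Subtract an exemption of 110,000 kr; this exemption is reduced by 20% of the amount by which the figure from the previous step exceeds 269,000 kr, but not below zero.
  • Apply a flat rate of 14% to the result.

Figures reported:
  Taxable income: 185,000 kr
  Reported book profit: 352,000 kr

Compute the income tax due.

52,640 kr

Minimum tax:
  Base (reported book profit): 352,000 kr
  Exemption: 110,000 kr − 20% × (352,000 kr − 269,000 kr) = 110,000 kr − 16,600 kr = 93,400 kr
  Base: 352,000 kr − 93,400 kr = 258,600 kr
  258,600 kr × 14% = 36,204 kr

General income tax:
  52,000 kr × 15% = 7,800 kr
  65,000 kr × 23% = 14,950 kr
  25,000 kr × 37% = 9,250 kr
  43,000 kr × 48% = 20,640 kr
  → 52,640 kr

52,640 kr > 36,204 kr, so the general income tax governs.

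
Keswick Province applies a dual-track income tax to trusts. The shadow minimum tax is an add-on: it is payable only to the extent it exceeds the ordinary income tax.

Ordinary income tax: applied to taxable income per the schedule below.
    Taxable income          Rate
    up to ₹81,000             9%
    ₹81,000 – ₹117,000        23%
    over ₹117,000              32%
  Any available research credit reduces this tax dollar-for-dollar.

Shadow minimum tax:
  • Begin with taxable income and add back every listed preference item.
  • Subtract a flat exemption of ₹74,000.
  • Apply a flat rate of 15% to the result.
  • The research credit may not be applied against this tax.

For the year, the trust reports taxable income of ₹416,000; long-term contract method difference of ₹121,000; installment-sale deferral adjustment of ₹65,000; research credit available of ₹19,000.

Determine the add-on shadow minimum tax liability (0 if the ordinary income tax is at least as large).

₹0

Shadow minimum tax:
  Adjusted income: ₹416,000 + ₹121,000 + ₹65,000 = ₹602,000
  Less exemption ₹74,000 → base ₹528,000
  ₹528,000 × 15% = ₹79,200

Ordinary income tax:
  ₹81,000 × 9% = ₹7,290
  ₹36,000 × 23% = ₹8,280
  ₹299,000 × 32% = ₹95,680
  → ₹111,250
  Less research credit ₹19,000 → ₹92,250

₹79,200 ≤ ₹92,250, so no add-on is due.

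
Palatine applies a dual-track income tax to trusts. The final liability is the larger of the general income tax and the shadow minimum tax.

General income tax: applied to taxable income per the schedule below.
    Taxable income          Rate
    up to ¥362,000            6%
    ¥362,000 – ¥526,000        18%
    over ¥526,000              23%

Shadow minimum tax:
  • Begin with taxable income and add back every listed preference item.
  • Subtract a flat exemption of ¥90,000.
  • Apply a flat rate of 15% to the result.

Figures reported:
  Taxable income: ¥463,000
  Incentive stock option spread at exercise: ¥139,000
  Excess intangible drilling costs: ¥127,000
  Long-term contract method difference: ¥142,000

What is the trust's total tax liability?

General income tax:
  ¥362,000 × 6% = ¥21,720
  ¥101,000 × 18% = ¥18,180
  → ¥39,900

Shadow minimum tax:
  Adjusted income: ¥463,000 + ¥139,000 + ¥127,000 + ¥142,000 = ¥871,000
  Less exemption ¥90,000 → base ¥781,000
  ¥781,000 × 15% = ¥117,150

¥117,150 > ¥39,900, so the shadow minimum tax is the binding amount.

¥117,150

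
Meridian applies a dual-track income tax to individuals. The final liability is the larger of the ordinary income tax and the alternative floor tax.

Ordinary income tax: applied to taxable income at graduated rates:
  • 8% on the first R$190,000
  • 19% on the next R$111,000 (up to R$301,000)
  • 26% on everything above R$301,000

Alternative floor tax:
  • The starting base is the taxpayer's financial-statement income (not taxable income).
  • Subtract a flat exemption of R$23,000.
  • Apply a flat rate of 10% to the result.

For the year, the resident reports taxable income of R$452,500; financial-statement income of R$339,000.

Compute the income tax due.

R$75,680

Ordinary income tax:
  R$190,000 × 8% = R$15,200
  R$111,000 × 19% = R$21,090
  R$151,500 × 26% = R$39,390
  → R$75,680

Alternative floor tax:
  Base (financial-statement income): R$339,000
  Less exemption R$23,000 → base R$316,000
  R$316,000 × 10% = R$31,600

R$75,680 > R$31,600, so the ordinary income tax governs.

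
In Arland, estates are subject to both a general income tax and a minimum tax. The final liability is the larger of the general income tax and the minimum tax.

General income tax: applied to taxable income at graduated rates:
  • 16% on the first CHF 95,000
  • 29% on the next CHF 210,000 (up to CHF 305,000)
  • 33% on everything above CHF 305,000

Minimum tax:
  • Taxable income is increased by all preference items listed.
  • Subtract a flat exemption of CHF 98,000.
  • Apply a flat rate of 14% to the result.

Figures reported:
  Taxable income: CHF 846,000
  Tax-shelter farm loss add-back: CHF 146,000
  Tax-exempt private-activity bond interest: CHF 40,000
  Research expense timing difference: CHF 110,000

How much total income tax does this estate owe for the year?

CHF 254,630

General income tax:
  CHF 95,000 × 16% = CHF 15,200
  CHF 210,000 × 29% = CHF 60,900
  CHF 541,000 × 33% = CHF 178,530
  → CHF 254,630

Minimum tax:
  Adjusted income: CHF 846,000 + CHF 146,000 + CHF 40,000 + CHF 110,000 = CHF 1,142,000
  Less exemption CHF 98,000 → base CHF 1,044,000
  CHF 1,044,000 × 14% = CHF 146,160

CHF 254,630 > CHF 146,160, so the general income tax governs.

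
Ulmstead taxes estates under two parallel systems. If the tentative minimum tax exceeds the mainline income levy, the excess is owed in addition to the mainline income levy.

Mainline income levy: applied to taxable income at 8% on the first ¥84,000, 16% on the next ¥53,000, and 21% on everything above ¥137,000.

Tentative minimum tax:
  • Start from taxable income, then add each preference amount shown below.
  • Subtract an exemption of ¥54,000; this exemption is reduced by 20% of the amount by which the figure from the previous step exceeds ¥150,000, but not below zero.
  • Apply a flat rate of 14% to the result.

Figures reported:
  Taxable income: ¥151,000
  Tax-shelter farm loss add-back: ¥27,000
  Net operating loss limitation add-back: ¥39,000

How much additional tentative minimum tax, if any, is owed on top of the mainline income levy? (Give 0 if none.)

Tentative minimum tax:
  Adjusted income: ¥151,000 + ¥27,000 + ¥39,000 = ¥217,000
  Exemption: ¥54,000 − 20% × (¥217,000 − ¥150,000) = ¥54,000 − ¥13,400 = ¥40,600
  Base: ¥217,000 − ¥40,600 = ¥176,400
  ¥176,400 × 14% = ¥24,696

Mainline income levy:
  ¥84,000 × 8% = ¥6,720
  ¥53,000 × 16% = ¥8,480
  ¥14,000 × 21% = ¥2,940
  → ¥18,140

Excess of tentative minimum tax over mainline income levy: ¥24,696 − ¥18,140 = ¥6,556.

¥6,556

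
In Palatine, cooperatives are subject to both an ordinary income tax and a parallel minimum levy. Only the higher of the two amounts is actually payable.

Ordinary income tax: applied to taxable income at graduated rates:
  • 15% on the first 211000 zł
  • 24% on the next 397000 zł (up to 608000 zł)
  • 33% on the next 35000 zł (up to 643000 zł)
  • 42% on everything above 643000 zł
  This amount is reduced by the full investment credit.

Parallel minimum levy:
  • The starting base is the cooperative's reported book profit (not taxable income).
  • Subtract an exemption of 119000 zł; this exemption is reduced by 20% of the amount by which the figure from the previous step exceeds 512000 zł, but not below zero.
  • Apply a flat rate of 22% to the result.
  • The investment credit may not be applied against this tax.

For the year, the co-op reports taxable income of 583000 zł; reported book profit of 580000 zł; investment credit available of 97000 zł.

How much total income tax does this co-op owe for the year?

Parallel minimum levy:
  Base (reported book profit): 580000 zł
  Exemption: 119000 zł − 20% × (580000 zł − 512000 zł) = 119000 zł − 13600 zł = 105400 zł
  Base: 580000 zł − 105400 zł = 474600 zł
  474600 zł × 22% = 104412 zł

Ordinary income tax:
  211000 zł × 15% = 31650 zł
  372000 zł × 24% = 89280 zł
  → 120930 zł
  Less investment credit 97000 zł → 23930 zł

104412 zł > 23930 zł, so the parallel minimum levy is the binding amount.

104412 zł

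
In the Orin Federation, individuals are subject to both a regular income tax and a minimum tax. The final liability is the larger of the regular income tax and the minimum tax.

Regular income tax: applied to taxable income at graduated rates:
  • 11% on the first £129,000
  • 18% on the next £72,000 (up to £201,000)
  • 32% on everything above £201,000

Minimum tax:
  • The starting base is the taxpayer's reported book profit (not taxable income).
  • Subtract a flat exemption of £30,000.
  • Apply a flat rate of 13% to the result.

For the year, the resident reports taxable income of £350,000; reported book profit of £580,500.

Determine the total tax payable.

Minimum tax:
  Base (reported book profit): £580,500
  Less exemption £30,000 → base £550,500
  £550,500 × 13% = £71,565

Regular income tax:
  £129,000 × 11% = £14,190
  £72,000 × 18% = £12,960
  £149,000 × 32% = £47,680
  → £74,830

£74,830 > £71,565, so the regular income tax governs.

£74,830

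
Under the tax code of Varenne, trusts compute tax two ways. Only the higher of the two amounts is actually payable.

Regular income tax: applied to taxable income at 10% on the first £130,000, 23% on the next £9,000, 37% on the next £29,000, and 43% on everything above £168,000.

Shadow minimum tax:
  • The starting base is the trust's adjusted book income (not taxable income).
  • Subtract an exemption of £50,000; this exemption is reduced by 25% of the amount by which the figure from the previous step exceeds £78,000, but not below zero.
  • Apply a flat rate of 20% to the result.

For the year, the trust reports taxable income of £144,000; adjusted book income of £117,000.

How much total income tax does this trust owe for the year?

Regular income tax:
  £130,000 × 10% = £13,000
  £9,000 × 23% = £2,070
  £5,000 × 37% = £1,850
  → £16,920

Shadow minimum tax:
  Base (adjusted book income): £117,000
  Exemption: £50,000 − 25% × (£117,000 − £78,000) = £50,000 − £9,750 = £40,250
  Base: £117,000 − £40,250 = £76,750
  £76,750 × 20% = £15,350

£16,920 > £15,350, so the regular income tax governs.

£16,920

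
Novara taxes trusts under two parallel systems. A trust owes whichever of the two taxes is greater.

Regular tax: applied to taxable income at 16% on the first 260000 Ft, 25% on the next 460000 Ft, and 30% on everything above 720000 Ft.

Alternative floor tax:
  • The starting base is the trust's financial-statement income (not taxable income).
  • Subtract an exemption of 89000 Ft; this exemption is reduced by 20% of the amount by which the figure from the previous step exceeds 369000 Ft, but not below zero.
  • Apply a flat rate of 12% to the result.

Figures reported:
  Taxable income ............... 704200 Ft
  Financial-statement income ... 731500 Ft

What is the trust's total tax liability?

152650 Ft

Regular tax:
  260000 Ft × 16% = 41600 Ft
  444200 Ft × 25% = 111050 Ft
  → 152650 Ft

Alternative floor tax:
  Base (financial-statement income): 731500 Ft
  Exemption: 89000 Ft − 20% × (731500 Ft − 369000 Ft) = 89000 Ft − 72500 Ft = 16500 Ft
  Base: 731500 Ft − 16500 Ft = 715000 Ft
  715000 Ft × 12% = 85800 Ft

152650 Ft > 85800 Ft, so the regular tax governs.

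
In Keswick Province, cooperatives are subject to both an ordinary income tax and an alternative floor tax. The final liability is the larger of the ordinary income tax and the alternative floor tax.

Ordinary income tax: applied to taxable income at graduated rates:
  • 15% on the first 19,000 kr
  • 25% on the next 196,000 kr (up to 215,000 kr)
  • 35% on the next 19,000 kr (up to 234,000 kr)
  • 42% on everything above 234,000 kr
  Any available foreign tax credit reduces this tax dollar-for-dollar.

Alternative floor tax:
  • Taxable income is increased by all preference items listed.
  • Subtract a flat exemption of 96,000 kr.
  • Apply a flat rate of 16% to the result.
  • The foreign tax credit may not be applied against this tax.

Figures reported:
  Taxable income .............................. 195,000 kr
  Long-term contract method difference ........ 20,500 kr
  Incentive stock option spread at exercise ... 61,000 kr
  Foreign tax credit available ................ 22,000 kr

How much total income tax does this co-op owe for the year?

28,880 kr

Ordinary income tax:
  19,000 kr × 15% = 2,850 kr
  176,000 kr × 25% = 44,000 kr
  → 46,850 kr
  Less foreign tax credit 22,000 kr → 24,850 kr

Alternative floor tax:
  Adjusted income: 195,000 kr + 20,500 kr + 61,000 kr = 276,500 kr
  Less exemption 96,000 kr → base 180,500 kr
  180,500 kr × 16% = 28,880 kr

28,880 kr > 24,850 kr, so the alternative floor tax is the binding amount.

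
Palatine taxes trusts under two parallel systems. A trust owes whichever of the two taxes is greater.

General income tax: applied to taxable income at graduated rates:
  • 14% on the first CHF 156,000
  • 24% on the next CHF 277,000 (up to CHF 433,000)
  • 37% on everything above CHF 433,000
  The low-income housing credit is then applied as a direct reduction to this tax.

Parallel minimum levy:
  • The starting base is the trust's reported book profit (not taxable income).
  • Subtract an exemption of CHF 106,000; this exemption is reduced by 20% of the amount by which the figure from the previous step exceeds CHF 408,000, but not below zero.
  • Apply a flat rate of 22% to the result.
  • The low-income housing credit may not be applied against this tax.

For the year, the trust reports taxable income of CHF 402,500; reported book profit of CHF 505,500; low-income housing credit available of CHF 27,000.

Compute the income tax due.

Parallel minimum levy:
  Base (reported book profit): CHF 505,500
  Exemption: CHF 106,000 − 20% × (CHF 505,500 − CHF 408,000) = CHF 106,000 − CHF 19,500 = CHF 86,500
  Base: CHF 505,500 − CHF 86,500 = CHF 419,000
  CHF 419,000 × 22% = CHF 92,180

General income tax:
  CHF 156,000 × 14% = CHF 21,840
  CHF 246,500 × 24% = CHF 59,160
  → CHF 81,000
  Less low-income housing credit CHF 27,000 → CHF 54,000

CHF 92,180 > CHF 54,000, so the parallel minimum levy is the binding amount.

CHF 92,180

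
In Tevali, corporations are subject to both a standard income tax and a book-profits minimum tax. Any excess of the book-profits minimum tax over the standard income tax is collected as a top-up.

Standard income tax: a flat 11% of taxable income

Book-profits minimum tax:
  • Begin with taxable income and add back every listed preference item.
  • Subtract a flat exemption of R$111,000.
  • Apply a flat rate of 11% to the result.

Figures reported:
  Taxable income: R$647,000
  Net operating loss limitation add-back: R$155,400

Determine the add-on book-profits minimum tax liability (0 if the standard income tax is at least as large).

R$4,884

Book-profits minimum tax:
  Adjusted income: R$647,000 + R$155,400 = R$802,400
  Less exemption R$111,000 → base R$691,400
  R$691,400 × 11% = R$76,054

Standard income tax:
  R$647,000 × 11% = R$71,170

Excess of book-profits minimum tax over standard income tax: R$76,054 − R$71,170 = R$4,884.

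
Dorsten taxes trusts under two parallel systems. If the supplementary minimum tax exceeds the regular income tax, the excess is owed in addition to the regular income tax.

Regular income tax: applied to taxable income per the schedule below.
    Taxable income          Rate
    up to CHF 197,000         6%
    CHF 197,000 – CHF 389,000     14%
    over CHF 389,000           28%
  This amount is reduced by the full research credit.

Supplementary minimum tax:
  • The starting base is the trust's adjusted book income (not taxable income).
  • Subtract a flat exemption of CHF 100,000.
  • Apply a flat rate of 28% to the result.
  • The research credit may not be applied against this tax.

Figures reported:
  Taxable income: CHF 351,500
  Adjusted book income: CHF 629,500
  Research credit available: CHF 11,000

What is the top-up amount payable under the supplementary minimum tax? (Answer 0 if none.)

CHF 125,810

Regular income tax:
  CHF 197,000 × 6% = CHF 11,820
  CHF 154,500 × 14% = CHF 21,630
  → CHF 33,450
  Less research credit CHF 11,000 → CHF 22,450

Supplementary minimum tax:
  Base (adjusted book income): CHF 629,500
  Less exemption CHF 100,000 → base CHF 529,500
  CHF 529,500 × 28% = CHF 148,260

Excess of supplementary minimum tax over regular income tax: CHF 148,260 − CHF 22,450 = CHF 125,810.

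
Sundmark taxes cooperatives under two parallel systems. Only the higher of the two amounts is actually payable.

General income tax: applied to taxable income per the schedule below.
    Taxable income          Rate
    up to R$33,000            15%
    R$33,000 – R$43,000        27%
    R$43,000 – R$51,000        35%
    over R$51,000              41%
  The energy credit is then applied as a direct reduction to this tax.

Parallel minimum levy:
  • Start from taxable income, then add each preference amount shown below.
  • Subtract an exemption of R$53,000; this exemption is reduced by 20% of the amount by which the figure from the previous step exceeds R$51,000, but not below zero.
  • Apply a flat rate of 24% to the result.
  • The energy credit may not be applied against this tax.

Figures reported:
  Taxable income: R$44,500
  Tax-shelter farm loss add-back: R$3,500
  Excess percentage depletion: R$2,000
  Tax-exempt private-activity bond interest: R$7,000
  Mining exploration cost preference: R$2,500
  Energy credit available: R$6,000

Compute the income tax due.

R$2,175

General income tax:
  R$33,000 × 15% = R$4,950
  R$10,000 × 27% = R$2,700
  R$1,500 × 35% = R$525
  → R$8,175
  Less energy credit R$6,000 → R$2,175

Parallel minimum levy:
  Adjusted income: R$44,500 + R$3,500 + R$2,000 + R$7,000 + R$2,500 = R$59,500
  Exemption: R$53,000 − 20% × (R$59,500 − R$51,000) = R$53,000 − R$1,700 = R$51,300
  Base: R$59,500 − R$51,300 = R$8,200
  R$8,200 × 24% = R$1,968

R$2,175 > R$1,968, so the general income tax governs.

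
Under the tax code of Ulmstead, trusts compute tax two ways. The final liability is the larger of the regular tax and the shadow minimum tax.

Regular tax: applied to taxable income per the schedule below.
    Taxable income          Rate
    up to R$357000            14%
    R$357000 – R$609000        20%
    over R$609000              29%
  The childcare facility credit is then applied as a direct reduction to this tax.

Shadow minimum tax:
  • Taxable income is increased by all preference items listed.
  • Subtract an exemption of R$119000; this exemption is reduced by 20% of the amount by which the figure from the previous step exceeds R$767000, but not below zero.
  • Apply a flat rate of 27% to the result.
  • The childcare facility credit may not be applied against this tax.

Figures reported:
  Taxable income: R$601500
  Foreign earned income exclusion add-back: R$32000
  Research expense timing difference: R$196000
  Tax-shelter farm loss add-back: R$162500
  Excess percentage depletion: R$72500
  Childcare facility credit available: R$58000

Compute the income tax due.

Shadow minimum tax:
  Adjusted income: R$601500 + R$32000 + R$196000 + R$162500 + R$72500 = R$1064500
  Exemption: R$119000 − 20% × (R$1064500 − R$767000) = R$119000 − R$59500 = R$59500
  Base: R$1064500 − R$59500 = R$1005000
  R$1005000 × 27% = R$271350

Regular tax:
  R$357000 × 14% = R$49980
  R$244500 × 20% = R$48900
  → R$98880
  Less childcare facility credit R$58000 → R$40880

R$271350 > R$40880, so the shadow minimum tax is the binding amount.

R$271350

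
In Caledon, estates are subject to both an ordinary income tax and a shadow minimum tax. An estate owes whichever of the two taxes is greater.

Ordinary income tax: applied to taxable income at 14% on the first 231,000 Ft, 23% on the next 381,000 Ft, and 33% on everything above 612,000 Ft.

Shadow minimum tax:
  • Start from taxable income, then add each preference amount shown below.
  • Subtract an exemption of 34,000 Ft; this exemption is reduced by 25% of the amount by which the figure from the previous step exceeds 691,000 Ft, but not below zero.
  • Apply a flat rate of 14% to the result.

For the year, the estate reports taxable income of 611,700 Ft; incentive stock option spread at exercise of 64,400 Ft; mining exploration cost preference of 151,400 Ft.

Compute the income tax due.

119,901 Ft

Shadow minimum tax:
  Adjusted income: 611,700 Ft + 64,400 Ft + 151,400 Ft = 827,500 Ft
  Exemption: 25% × (827,500 Ft − 691,000 Ft) = 34,125 Ft ≥ 34,000 Ft, so the exemption is fully phased out
  Base: 827,500 Ft − 0 Ft = 827,500 Ft
  827,500 Ft × 14% = 115,850 Ft

Ordinary income tax:
  231,000 Ft × 14% = 32,340 Ft
  380,700 Ft × 23% = 87,561 Ft
  → 119,901 Ft

119,901 Ft > 115,850 Ft, so the ordinary income tax governs.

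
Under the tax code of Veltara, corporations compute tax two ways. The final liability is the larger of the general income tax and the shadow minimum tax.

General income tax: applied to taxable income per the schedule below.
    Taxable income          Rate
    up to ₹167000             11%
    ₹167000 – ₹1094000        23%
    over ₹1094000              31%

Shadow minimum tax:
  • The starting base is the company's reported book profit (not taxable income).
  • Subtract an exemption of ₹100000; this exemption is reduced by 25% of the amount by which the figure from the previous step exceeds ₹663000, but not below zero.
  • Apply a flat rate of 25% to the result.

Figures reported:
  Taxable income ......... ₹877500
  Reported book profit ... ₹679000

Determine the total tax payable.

Shadow minimum tax:
  Base (reported book profit): ₹679000
  Exemption: ₹100000 − 25% × (₹679000 − ₹663000) = ₹100000 − ₹4000 = ₹96000
  Base: ₹679000 − ₹96000 = ₹583000
  ₹583000 × 25% = ₹145750

General income tax:
  ₹167000 × 11% = ₹18370
  ₹710500 × 23% = ₹163415
  → ₹181785

₹181785 > ₹145750, so the general income tax governs.

₹181785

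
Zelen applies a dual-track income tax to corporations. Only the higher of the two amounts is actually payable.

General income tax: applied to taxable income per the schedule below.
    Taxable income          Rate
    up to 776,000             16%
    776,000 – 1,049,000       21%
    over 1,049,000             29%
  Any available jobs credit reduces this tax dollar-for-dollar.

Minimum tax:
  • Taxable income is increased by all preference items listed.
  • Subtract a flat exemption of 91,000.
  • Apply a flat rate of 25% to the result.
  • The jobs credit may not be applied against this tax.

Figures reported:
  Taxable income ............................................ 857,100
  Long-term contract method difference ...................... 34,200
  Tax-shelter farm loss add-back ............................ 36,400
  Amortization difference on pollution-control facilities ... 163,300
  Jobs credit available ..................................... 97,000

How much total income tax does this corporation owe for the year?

250,000

General income tax:
  776,000 × 16% = 124,160
  81,100 × 21% = 17,031
  → 141,191
  Less jobs credit 97,000 → 44,191

Minimum tax:
  Adjusted income: 857,100 + 34,200 + 36,400 + 163,300 = 1,091,000
  Less exemption 91,000 → base 1,000,000
  1,000,000 × 25% = 250,000

250,000 > 44,191, so the minimum tax is the binding amount.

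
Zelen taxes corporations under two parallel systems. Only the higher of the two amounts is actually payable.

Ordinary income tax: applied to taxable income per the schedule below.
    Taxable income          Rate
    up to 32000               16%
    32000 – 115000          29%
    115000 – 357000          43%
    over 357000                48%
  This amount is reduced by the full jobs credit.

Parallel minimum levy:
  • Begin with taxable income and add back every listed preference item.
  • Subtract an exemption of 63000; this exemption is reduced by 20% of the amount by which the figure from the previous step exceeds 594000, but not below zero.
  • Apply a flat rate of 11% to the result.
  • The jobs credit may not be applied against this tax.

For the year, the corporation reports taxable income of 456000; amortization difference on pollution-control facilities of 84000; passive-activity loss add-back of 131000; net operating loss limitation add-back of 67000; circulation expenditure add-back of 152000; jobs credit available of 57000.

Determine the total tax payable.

Parallel minimum levy:
  Adjusted income: 456000 + 84000 + 131000 + 67000 + 152000 = 890000
  Exemption: 63000 − 20% × (890000 − 594000) = 63000 − 59200 = 3800
  Base: 890000 − 3800 = 886200
  886200 × 11% = 97482

Ordinary income tax:
  32000 × 16% = 5120
  83000 × 29% = 24070
  242000 × 43% = 104060
  99000 × 48% = 47520
  → 180770
  Less jobs credit 57000 → 123770

123770 > 97482, so the ordinary income tax governs.

123770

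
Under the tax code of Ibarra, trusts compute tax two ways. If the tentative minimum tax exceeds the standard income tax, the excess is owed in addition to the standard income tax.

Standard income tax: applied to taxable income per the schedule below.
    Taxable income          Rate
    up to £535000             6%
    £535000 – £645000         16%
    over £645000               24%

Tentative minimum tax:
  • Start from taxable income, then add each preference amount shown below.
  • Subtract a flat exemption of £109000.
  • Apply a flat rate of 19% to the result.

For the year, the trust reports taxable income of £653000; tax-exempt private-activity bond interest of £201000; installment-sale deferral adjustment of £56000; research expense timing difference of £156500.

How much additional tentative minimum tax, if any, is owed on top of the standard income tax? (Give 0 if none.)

£130305

Standard income tax:
  £535000 × 6% = £32100
  £110000 × 16% = £17600
  £8000 × 24% = £1920
  → £51620

Tentative minimum tax:
  Adjusted income: £653000 + £201000 + £56000 + £156500 = £1066500
  Less exemption £109000 → base £957500
  £957500 × 19% = £181925

Excess of tentative minimum tax over standard income tax: £181925 − £51620 = £130305.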